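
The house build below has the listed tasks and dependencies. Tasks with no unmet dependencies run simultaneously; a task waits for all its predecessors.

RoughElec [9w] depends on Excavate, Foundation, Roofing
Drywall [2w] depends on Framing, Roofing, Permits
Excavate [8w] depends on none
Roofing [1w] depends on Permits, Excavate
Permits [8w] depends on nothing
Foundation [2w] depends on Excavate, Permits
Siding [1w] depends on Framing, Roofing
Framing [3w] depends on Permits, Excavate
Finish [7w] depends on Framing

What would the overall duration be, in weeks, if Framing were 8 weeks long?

Actual critical path: Permits→Foundation→RoughElec = 8+2+9 = 19 ⇒ 19 weeks.
The longest path through Framing is only 18 weeks, so Framing has float 1.
New critical path: Permits→Framing→Finish = 8+8+7 = 23 ⇒ 23 weeks.

23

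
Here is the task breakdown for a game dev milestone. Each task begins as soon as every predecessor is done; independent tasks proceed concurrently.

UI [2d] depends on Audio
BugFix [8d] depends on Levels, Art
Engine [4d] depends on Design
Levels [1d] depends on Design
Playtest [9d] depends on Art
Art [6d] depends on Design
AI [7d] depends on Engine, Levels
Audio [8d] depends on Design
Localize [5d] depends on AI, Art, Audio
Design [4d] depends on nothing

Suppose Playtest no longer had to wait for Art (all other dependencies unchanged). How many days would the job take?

Original critical path: Design→Engine→AI→Localize = 4+4+7+5 = 20 ⇒ 20 days.
Without Art→Playtest, Playtest's earliest start moves from 10 to 0.
After: Design→Engine→AI→Localize = 4+4+7+5 = 20 → 20 days.

20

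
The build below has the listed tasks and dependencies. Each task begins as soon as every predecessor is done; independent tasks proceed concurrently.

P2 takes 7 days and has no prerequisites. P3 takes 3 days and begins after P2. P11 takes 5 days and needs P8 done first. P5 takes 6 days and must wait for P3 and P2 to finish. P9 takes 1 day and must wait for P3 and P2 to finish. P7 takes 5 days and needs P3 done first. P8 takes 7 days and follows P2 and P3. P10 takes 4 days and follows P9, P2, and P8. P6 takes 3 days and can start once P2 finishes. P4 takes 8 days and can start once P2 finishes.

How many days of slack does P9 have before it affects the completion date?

The longest chain is P2→P3→P8→P11 = 7+3+7+5 = 22; overall finish 22 days.
Longest path through P9: 15 days (earliest finish 11, latest finish 18).
So P9 can slip 18 − 11 = 7 days.

7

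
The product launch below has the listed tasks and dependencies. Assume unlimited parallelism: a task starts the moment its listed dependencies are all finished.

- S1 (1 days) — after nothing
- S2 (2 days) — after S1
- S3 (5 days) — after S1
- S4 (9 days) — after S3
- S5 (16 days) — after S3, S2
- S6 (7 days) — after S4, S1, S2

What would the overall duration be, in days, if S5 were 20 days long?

26

Actual critical path: S1→S3→S5 = 1+5+16 = 22 ⇒ 22 days.
S5 is on the critical path; changing it to 20 makes that path 26 days.
No other chain overtakes it, so the finish is 26 days.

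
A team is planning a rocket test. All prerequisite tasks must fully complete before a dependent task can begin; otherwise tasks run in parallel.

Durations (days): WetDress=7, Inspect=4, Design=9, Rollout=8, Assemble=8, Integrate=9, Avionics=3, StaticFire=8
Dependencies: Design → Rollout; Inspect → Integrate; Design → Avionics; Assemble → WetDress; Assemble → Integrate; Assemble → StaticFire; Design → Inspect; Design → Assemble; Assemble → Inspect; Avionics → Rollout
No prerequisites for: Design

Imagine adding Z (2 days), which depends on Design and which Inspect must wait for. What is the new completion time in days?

30

Originally the plan takes 30 days.
With Z inserted, Inspect now waits for max(Assemble, Design, Z).
New critical path: Design→Assemble→Inspect→Integrate = 9+8+4+9 = 30 ⇒ 30 days.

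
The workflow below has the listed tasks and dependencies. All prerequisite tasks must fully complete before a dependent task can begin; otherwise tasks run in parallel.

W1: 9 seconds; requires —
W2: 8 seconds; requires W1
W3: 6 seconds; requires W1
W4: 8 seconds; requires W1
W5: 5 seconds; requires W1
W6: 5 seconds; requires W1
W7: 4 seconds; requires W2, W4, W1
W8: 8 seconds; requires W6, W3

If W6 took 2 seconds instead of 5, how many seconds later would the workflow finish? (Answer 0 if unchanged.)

Baseline: W1→W3→W8 = 9+6+8 = 23 → 23 seconds.
W6 is off the critical path — its longest chain is 22 seconds, giving 1 of slack.
That remains the longest chain; total 23 seconds.
Change in finish: 23 − 23 = +0 seconds.

0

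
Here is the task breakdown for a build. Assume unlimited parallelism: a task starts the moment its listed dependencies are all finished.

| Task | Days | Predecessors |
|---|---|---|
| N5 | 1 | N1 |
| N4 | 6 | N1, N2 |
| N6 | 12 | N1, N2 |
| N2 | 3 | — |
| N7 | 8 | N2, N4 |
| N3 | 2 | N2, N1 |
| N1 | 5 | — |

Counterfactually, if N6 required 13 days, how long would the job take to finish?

Actual critical path: N1→N4→N7 = 5+6+8 = 19 ⇒ 19 days.
N6 has 2 days of float (longest path through it is 17).
The critical path is still N1→N4→N7; finish is now 19 days.

19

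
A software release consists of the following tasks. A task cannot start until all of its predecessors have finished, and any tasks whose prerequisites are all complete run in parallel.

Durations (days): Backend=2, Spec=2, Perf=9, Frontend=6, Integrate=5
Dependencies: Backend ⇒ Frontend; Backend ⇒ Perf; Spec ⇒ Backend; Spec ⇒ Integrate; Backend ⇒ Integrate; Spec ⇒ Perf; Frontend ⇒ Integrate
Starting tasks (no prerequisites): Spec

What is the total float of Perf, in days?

2

The longest chain is Spec→Backend→Frontend→Integrate = 2+2+6+5 = 15; overall finish 15 days.
Perf finishes as early as 13 and must finish by 15.
Float = 15 − 13 = 2.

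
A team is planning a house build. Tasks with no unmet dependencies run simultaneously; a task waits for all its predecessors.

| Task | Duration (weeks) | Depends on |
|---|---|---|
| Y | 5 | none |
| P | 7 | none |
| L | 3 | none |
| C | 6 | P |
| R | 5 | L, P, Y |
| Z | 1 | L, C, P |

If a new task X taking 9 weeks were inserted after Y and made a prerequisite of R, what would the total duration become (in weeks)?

Originally the job takes 14 weeks.
With X inserted, R now waits for max(L, P, Y, X).
New critical path: Y→X→R = 5+9+5 = 19 ⇒ 19 weeks.

19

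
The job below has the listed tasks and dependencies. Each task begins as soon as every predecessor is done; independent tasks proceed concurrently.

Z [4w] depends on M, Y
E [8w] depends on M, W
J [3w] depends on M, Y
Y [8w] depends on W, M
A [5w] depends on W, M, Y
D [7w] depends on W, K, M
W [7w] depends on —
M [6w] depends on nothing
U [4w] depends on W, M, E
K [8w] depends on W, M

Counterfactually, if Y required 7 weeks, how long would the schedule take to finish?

22

Critical path before the change: W→K→D = 7+8+7 = 22 giving 22 weeks.
The longest path through Y is only 20 weeks, so Y has float 2.
No other chain overtakes it, so the finish is 22 weeks.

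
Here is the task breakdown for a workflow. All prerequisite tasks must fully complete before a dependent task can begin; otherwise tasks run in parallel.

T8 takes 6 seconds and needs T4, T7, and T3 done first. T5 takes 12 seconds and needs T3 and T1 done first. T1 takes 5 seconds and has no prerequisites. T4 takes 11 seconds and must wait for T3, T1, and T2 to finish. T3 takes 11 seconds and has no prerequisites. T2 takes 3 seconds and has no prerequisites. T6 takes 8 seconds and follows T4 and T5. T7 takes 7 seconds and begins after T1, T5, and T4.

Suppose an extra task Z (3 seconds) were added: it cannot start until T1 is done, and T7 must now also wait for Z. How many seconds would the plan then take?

Originally the plan takes 36 seconds.
With Z inserted, T7 now waits for max(T1, T5, T4, Z).
New critical path: T3→T5→T7→T8 = 11+12+7+6 = 36 ⇒ 36 seconds.

36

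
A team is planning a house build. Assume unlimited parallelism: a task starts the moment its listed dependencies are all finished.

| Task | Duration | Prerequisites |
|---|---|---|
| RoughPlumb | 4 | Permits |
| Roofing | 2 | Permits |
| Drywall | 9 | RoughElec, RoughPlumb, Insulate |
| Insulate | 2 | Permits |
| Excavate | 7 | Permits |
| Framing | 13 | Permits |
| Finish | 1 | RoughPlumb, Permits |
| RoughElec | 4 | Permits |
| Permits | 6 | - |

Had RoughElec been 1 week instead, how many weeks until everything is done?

The binding path is Permits→RoughElec→Drywall = 6+4+9 = 19; finish at 19 weeks.
Since RoughElec is critical, the -3 change carries straight to that chain (now 16 weeks).
New critical path: Permits→Framing = 6+13 = 19 ⇒ 19 weeks.

19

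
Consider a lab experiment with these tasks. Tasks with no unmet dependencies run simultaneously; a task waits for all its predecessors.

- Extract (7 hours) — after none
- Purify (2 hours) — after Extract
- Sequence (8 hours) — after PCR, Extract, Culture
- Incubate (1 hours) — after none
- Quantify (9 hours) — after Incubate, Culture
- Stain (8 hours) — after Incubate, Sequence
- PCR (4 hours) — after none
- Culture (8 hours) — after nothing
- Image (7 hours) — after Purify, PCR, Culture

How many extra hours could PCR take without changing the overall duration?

4

Critical path: Culture→Sequence→Stain = 8+8+8 = 24, so the finish is 24 hours.
The longest chain containing PCR totals 20 hours.
So PCR can slip 8 − 4 = 4 hours.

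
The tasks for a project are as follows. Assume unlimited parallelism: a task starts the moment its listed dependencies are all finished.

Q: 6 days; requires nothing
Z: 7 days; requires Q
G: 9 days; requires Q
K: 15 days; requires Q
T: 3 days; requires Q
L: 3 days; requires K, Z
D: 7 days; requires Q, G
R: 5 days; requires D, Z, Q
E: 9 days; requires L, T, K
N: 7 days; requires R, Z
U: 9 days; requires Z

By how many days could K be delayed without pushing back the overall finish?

1

Q→G→D→R→N = 6+9+7+5+7 = 34 sets the makespan at 34 days.
Longest path through K: 33 days (earliest finish 21, latest finish 22).
Slack of K = 7 − 6 = 1 day.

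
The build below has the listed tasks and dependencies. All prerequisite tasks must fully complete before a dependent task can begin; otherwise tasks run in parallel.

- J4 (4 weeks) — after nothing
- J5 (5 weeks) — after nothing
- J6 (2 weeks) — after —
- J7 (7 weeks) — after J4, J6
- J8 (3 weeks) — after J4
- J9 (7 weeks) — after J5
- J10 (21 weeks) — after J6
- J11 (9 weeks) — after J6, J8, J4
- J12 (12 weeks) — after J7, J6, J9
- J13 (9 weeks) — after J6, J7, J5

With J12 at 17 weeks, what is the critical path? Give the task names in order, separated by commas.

Baseline: J5→J9→J12 = 5+7+12 = 24 → 24 weeks.
J12 lies on that path, so at 17 weeks the path becomes 29 weeks.
No other chain overtakes it, so the finish is 29 weeks.

J5, J9, J12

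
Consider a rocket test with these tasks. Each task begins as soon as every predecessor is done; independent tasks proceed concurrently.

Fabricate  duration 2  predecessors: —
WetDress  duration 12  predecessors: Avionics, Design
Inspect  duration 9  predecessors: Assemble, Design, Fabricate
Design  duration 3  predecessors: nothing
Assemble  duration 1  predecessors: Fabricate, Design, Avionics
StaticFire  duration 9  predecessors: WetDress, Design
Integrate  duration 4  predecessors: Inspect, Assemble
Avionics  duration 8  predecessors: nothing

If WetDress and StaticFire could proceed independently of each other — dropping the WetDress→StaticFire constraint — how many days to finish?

22

Original critical path: Avionics→WetDress→StaticFire = 8+12+9 = 29 ⇒ 29 days.
Without WetDress→StaticFire, StaticFire's earliest start moves from 20 to 3.
After: Avionics→Assemble→Inspect→Integrate = 8+1+9+4 = 22 → 22 days.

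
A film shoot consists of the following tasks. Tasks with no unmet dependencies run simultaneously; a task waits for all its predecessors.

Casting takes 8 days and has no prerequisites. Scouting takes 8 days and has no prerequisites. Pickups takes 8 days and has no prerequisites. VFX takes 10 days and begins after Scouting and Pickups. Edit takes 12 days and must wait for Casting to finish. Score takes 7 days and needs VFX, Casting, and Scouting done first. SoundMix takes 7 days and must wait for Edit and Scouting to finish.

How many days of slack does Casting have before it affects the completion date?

Critical path: Casting→Edit→SoundMix = 8+12+7 = 27, so the finish is 27 days.
Casting finishes as early as 8 and must finish by 8.
Float = 27 − 27 = 0.

0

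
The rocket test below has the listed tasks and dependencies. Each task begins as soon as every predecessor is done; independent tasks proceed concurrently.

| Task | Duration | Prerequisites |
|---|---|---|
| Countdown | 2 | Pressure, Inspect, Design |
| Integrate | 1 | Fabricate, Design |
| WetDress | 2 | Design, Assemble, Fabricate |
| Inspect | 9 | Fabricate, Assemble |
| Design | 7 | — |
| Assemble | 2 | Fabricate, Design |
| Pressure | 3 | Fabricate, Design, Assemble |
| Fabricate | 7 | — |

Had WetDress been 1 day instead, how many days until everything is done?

20

The binding path is Design→Assemble→Inspect→Countdown = 7+2+9+2 = 20; finish at 20 days.
The longest path through WetDress is only 11 days, so WetDress has float 9.
The critical path is still Design→Assemble→Inspect→Countdown; finish is now 20 days.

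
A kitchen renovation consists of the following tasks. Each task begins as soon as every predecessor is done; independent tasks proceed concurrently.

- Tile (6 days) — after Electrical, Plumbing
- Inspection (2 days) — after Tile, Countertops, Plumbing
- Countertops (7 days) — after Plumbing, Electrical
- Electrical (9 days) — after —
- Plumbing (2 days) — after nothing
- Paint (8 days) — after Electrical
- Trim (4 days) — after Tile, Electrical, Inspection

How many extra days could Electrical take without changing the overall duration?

0

The longest chain is Electrical→Countertops→Inspection→Trim = 9+7+2+4 = 22; overall finish 22 days.
Longest path through Electrical: 22 days (earliest finish 9, latest finish 9).
Slack of Electrical = 0 − 0 = 0 days.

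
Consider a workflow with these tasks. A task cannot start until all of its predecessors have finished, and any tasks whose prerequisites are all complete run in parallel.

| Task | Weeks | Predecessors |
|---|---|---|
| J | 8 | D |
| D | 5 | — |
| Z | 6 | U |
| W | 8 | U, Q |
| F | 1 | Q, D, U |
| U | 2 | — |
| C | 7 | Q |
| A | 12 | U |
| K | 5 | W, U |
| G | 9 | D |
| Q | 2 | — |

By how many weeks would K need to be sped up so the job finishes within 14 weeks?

Current finish: 15 weeks; target: 14.
K is on every critical path, so each week cut from K cuts the finish by one (this holds down to a finish of 14).
Need 15 − 14 = 1 week off K → K becomes 4 weeks, finish becomes 14.

1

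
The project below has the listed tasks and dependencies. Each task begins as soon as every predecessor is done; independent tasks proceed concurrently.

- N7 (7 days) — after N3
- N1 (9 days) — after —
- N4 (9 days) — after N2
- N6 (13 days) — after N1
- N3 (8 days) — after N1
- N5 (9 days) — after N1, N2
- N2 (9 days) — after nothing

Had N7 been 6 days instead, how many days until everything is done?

23

Critical path before the change: N1→N3→N7 = 9+8+7 = 24 giving 24 days.
N7 lies on that path, so at 6 days the path becomes 23 days.
No other chain overtakes it, so the finish is 23 days.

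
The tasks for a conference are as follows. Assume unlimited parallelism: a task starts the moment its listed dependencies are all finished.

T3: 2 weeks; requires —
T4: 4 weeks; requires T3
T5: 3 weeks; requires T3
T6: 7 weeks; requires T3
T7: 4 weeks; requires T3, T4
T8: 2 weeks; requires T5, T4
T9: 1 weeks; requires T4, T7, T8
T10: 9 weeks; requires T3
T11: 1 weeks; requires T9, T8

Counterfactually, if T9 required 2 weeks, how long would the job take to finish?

The binding path is T3→T4→T7→T9→T11 = 2+4+4+1+1 = 12; finish at 12 weeks.
T9 lies on that path, so at 2 weeks the path becomes 13 weeks.
The critical path is still T3→T4→T7→T9→T11; finish is now 13 weeks.

13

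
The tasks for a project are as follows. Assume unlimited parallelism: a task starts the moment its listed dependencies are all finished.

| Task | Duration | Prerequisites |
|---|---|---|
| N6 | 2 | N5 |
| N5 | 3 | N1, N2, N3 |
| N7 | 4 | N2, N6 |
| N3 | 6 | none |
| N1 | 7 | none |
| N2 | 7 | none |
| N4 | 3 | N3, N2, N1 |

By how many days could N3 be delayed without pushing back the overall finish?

N1→N5→N6→N7 = 7+3+2+4 = 16 sets the makespan at 16 days.
The longest chain containing N3 totals 15 days.
Slack of N3 = 1 − 0 = 1 day.

1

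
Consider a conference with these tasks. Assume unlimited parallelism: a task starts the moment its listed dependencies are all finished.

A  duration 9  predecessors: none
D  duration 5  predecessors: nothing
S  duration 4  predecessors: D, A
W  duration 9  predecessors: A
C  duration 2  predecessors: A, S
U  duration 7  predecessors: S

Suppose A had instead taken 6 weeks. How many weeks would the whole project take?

17

The binding path is A→S→U = 9+4+7 = 20; finish at 20 weeks.
Since A is critical, the -3 change carries straight to that chain (now 17 weeks).
No other chain overtakes it, so the finish is 17 weeks.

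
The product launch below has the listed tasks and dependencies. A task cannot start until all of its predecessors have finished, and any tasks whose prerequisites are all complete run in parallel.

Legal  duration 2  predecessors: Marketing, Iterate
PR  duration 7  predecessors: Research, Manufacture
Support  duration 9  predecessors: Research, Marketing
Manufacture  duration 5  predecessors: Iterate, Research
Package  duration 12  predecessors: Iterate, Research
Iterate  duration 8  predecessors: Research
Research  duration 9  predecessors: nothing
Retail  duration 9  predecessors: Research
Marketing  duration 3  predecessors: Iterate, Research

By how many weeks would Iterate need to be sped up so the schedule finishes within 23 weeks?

6

Current finish: 29 weeks; target: 23.
Iterate is on every critical path, so each week cut from Iterate cuts the finish by one (this holds down to a finish of 22).
Need 29 − 23 = 6 weeks off Iterate → Iterate becomes 2 weeks, finish becomes 23.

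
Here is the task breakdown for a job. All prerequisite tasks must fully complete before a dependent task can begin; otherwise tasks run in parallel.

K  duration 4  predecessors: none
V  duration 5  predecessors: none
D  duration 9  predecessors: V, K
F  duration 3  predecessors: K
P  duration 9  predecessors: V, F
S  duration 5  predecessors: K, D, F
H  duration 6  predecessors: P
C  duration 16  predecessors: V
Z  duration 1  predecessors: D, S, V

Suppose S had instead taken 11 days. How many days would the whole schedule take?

26

The binding path is K→F→P→H = 4+3+9+6 = 22; finish at 22 days.
The longest path through S is only 20 days, so S has float 2.
The binding chain switches to V→D→S→Z = 5+9+11+1 = 26; finish 26 days.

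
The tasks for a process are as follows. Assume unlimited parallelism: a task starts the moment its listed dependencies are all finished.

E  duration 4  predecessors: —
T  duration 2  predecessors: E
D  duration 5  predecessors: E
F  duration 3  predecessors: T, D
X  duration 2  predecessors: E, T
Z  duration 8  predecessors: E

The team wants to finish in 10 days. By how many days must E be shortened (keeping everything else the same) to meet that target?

Current finish: 12 days; target: 10.
E is on every critical path, so each day cut from E cuts the finish by one (this holds down to a finish of 9).
Need 12 − 10 = 2 days off E → E becomes 2 days, finish becomes 10.

2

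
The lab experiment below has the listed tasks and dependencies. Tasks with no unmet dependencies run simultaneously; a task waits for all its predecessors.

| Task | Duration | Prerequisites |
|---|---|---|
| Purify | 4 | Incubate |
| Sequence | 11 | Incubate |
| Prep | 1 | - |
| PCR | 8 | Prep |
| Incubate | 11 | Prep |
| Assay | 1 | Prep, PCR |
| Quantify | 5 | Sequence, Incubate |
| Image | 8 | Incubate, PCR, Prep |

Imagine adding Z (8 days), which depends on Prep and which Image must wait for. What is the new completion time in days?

Originally the schedule takes 28 days.
With Z inserted, Image now waits for max(Incubate, PCR, Prep, Z).
New critical path: Prep→Incubate→Sequence→Quantify = 1+11+11+5 = 28 ⇒ 28 days.

28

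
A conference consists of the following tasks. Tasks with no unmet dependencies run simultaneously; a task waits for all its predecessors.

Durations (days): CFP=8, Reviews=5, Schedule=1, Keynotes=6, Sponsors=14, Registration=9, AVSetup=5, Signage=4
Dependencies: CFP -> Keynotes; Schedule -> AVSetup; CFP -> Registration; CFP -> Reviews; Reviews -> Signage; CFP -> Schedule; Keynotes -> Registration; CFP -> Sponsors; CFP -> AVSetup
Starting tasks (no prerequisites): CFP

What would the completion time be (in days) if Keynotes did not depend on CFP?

22

Original critical path: CFP→Keynotes→Registration = 8+6+9 = 23 ⇒ 23 days.
Without CFP→Keynotes, Keynotes's earliest start moves from 8 to 0.
The longest chain is now CFP→Sponsors = 8+14 = 22, so the job takes 22 days.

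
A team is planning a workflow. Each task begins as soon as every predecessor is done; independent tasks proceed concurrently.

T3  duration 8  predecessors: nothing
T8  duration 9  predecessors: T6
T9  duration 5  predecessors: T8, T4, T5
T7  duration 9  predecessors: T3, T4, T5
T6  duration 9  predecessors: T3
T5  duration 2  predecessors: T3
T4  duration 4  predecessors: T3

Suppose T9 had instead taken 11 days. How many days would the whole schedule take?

37

As given, the longest chain is T3→T6→T8→T9 = 8+9+9+5 = 31, so the finish is 31 days.
T9 is on the critical path; changing it to 11 makes that path 37 days.
That remains the longest chain; total 37 days.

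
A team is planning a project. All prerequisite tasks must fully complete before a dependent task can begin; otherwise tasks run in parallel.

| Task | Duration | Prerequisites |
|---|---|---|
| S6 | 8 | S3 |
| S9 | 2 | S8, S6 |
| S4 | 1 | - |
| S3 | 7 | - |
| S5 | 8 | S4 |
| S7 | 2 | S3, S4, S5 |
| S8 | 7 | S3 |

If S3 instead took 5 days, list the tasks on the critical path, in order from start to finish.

Baseline: S3→S6→S9 = 7+8+2 = 17 → 17 days.
S3 is on the critical path; changing it to 5 makes that path 15 days.
The critical path is still S3→S6→S9; finish is now 15 days.

S3, S6, S9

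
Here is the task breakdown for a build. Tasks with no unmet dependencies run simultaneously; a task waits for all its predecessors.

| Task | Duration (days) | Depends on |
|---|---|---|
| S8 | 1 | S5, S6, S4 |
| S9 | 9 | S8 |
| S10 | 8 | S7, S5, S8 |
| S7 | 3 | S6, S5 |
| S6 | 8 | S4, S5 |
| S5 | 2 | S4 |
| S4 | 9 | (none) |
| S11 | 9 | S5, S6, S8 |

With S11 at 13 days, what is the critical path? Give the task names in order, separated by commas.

Critical path before the change: S4→S5→S6→S7→S10 = 9+2+8+3+8 = 30 giving 30 days.
S11 is off the critical path — its longest chain is 29 days, giving 1 of slack.
The binding chain switches to S4→S5→S6→S8→S11 = 9+2+8+1+13 = 33; finish 33 days.

S4, S5, S6, S8, S11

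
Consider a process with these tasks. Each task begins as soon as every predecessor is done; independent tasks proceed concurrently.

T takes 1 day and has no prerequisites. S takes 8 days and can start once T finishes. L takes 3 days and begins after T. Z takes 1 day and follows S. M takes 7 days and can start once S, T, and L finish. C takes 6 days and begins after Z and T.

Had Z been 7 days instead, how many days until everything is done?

As given, the longest chain is T→S→Z→C = 1+8+1+6 = 16, so the finish is 16 days.
Since Z is critical, the +6 change carries straight to that chain (now 22 days).
No other chain overtakes it, so the finish is 22 days.

22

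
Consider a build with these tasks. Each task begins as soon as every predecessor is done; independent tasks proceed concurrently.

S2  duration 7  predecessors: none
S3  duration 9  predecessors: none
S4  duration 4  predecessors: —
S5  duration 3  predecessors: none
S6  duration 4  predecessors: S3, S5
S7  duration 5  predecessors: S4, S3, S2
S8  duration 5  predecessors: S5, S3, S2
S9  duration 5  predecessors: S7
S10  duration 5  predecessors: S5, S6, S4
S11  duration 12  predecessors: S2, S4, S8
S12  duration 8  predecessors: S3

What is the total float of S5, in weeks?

6

Critical path: S3→S8→S11 = 9+5+12 = 26, so the finish is 26 weeks.
The longest chain containing S5 totals 20 weeks.
Float = 26 − 20 = 6.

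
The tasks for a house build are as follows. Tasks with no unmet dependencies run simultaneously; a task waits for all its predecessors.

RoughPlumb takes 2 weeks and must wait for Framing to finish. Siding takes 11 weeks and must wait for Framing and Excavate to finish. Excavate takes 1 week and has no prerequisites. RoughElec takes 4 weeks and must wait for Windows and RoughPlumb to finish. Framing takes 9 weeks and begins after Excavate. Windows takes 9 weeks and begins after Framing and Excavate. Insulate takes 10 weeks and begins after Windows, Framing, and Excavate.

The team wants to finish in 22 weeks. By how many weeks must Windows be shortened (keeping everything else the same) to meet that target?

Current finish: 29 weeks; target: 22.
Windows is on every critical path, so each week cut from Windows cuts the finish by one (this holds down to a finish of 21).
Need 29 − 22 = 7 weeks off Windows → Windows becomes 2 weeks, finish becomes 22.

7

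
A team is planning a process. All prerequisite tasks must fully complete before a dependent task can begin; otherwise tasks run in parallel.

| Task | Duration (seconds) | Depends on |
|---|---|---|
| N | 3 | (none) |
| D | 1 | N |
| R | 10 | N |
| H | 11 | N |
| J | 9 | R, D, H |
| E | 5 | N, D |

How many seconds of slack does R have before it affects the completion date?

1

Critical path: N→H→J = 3+11+9 = 23, so the finish is 23 seconds.
The longest chain containing R totals 22 seconds.
Float = 23 − 22 = 1.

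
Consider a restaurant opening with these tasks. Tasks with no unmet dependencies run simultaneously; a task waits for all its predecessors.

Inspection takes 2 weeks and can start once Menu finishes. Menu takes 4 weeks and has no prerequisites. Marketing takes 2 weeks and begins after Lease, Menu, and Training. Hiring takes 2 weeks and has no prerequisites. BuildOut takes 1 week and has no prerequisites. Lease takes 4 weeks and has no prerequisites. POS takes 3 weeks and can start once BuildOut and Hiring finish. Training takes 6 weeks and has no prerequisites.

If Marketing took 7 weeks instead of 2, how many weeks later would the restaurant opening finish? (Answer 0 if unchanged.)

5

Critical path before the change: Training→Marketing = 6+2 = 8 giving 8 weeks.
Marketing is on the critical path; changing it to 7 makes that path 13 weeks.
No other chain overtakes it, so the finish is 13 weeks.
Change in finish: 13 − 8 = +5 weeks.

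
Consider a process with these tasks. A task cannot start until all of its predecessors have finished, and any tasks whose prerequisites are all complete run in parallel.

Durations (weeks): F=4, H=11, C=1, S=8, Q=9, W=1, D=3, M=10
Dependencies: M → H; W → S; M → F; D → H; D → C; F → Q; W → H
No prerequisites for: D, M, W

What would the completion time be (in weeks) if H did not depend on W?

23

Original critical path: M→F→Q = 10+4+9 = 23 ⇒ 23 weeks.
Dropping W→H doesn't change H's earliest start (10); another predecessor still binds.
New critical path: M→F→Q = 10+4+9 = 23 ⇒ 23 weeks.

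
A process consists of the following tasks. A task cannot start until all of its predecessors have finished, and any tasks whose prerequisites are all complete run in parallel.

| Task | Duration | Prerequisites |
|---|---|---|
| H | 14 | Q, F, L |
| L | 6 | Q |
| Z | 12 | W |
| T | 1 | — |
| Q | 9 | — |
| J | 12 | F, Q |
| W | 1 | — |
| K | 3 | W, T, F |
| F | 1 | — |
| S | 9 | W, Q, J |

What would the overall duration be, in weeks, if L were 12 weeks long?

35

Baseline: Q→J→S = 9+12+9 = 30 → 30 weeks.
L has 1 week of float (longest path through it is 29).
New critical path: Q→L→H = 9+12+14 = 35 ⇒ 35 weeks.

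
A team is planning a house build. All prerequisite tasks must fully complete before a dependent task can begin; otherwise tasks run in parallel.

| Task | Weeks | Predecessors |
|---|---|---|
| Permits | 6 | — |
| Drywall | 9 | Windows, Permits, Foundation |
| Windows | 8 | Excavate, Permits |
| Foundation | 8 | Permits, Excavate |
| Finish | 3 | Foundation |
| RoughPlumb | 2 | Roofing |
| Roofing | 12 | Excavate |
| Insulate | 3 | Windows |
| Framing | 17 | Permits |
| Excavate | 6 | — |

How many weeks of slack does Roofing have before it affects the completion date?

The longest chain is Permits→Foundation→Drywall = 6+8+9 = 23; overall finish 23 weeks.
The longest chain containing Roofing totals 20 weeks.
Float = 23 − 20 = 3.

3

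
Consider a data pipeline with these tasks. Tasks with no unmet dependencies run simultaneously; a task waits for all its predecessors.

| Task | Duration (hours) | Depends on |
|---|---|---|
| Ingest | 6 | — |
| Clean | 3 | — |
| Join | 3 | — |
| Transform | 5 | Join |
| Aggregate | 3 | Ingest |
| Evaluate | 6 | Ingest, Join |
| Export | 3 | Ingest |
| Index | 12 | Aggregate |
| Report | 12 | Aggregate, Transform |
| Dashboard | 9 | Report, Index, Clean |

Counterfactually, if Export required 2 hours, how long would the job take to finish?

As given, the longest chain is Ingest→Aggregate→Index→Dashboard = 6+3+12+9 = 30, so the finish is 30 hours.
Export is off the critical path — its longest chain is 9 hours, giving 21 of slack.
That remains the longest chain; total 30 hours.

30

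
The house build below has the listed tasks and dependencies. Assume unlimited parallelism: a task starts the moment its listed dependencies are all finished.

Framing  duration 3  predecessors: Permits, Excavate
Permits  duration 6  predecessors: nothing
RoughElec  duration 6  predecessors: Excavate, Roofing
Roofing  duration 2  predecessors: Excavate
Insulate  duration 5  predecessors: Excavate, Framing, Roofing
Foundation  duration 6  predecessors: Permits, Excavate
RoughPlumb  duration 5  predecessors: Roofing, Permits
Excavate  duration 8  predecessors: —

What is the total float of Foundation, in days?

Excavate→Framing→Insulate = 8+3+5 = 16 sets the makespan at 16 days.
Longest path through Foundation: 14 days (earliest finish 14, latest finish 16).
So Foundation can slip 16 − 14 = 2 days.

2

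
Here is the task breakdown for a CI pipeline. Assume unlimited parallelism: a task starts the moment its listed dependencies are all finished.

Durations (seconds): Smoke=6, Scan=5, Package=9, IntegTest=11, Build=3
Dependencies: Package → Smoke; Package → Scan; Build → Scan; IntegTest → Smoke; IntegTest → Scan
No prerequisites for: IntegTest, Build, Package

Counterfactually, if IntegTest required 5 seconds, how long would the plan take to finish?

Actual critical path: IntegTest→Smoke = 11+6 = 17 ⇒ 17 seconds.
Since IntegTest is critical, the -6 change carries straight to that chain (now 11 seconds).
New critical path: Package→Smoke = 9+6 = 15 ⇒ 15 seconds.

15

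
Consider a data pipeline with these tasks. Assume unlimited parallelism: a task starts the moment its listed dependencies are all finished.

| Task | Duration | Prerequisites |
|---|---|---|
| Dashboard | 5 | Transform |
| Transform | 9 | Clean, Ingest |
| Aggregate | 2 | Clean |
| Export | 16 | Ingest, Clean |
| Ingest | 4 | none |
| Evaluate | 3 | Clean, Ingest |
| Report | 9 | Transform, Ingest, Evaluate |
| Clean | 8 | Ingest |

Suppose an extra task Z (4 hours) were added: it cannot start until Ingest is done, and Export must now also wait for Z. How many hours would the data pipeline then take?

Originally the data pipeline takes 30 hours.
With Z inserted, Export now waits for max(Ingest, Clean, Z).
New critical path: Ingest→Clean→Transform→Report = 4+8+9+9 = 30 ⇒ 30 hours.

30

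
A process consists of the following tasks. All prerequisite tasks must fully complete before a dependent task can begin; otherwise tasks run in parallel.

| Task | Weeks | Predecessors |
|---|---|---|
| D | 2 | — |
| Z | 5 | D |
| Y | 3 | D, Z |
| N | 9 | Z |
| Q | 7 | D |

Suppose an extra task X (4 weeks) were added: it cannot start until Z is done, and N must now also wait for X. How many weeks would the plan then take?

Originally the plan takes 16 weeks.
With X inserted, N now waits for max(Z, X).
New critical path: D→Z→X→N = 2+5+4+9 = 20 ⇒ 20 weeks.

20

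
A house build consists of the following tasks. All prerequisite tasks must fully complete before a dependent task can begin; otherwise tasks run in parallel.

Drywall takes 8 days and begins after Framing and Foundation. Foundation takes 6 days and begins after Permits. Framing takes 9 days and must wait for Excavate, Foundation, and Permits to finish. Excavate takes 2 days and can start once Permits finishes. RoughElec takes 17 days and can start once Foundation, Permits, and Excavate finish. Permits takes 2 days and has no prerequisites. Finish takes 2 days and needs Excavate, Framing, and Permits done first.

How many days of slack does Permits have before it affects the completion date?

Critical path: Permits→Foundation→Framing→Drywall = 2+6+9+8 = 25, so the finish is 25 days.
The longest chain containing Permits totals 25 days.
So Permits can slip 2 − 2 = 0 days.

0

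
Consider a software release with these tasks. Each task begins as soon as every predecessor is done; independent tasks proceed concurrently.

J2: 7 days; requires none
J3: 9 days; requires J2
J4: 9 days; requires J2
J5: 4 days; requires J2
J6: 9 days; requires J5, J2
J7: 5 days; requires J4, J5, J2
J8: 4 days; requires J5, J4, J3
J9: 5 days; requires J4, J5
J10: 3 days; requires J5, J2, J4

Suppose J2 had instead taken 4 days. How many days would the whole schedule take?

As given, the longest chain is J2→J4→J7 = 7+9+5 = 21, so the finish is 21 days.
J2 is on the critical path; changing it to 4 makes that path 18 days.
That remains the longest chain; total 18 days.

18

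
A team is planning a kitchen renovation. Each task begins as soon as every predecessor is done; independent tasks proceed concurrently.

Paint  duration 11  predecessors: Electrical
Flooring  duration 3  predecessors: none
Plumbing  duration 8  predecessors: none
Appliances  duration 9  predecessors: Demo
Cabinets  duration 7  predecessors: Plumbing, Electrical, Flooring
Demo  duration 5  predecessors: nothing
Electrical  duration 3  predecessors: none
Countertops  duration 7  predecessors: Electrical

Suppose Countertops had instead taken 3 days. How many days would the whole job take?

15

Baseline: Plumbing→Cabinets = 8+7 = 15 → 15 days.
The longest path through Countertops is only 10 days, so Countertops has float 5.
The critical path is still Plumbing→Cabinets; finish is now 15 days.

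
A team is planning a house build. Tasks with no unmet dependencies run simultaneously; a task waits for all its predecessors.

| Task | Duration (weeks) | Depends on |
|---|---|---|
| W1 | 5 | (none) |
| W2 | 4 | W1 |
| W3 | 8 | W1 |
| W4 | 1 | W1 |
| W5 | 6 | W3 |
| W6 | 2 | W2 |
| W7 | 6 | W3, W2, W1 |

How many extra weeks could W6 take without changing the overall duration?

8

W1→W3→W5 = 5+8+6 = 19 sets the makespan at 19 weeks.
Longest path through W6: 11 weeks (earliest finish 11, latest finish 19).
Slack of W6 = 17 − 9 = 8 weeks.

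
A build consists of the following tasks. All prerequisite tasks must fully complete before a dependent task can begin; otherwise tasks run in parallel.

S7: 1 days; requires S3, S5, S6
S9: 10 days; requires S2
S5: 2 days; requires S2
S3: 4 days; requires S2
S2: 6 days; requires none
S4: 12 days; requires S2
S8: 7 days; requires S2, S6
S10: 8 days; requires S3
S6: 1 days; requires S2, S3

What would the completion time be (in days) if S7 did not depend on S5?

18

With the dependency in place, S2→S3→S6→S8 = 6+4+1+7 = 18 sets the finish at 18 days.
Dropping S5→S7 doesn't change S7's earliest start (11); another predecessor still binds.
The longest chain is now S2→S3→S6→S8 = 6+4+1+7 = 18, so the job takes 18 days.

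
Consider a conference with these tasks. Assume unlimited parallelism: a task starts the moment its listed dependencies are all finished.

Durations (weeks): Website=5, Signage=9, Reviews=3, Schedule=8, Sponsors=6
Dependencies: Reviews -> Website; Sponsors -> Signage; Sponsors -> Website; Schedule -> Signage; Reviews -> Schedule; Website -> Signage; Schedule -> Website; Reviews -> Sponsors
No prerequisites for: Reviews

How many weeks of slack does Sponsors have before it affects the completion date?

Reviews→Schedule→Website→Signage = 3+8+5+9 = 25 sets the makespan at 25 weeks.
The longest chain containing Sponsors totals 23 weeks.
Slack of Sponsors = 5 − 3 = 2 weeks.

2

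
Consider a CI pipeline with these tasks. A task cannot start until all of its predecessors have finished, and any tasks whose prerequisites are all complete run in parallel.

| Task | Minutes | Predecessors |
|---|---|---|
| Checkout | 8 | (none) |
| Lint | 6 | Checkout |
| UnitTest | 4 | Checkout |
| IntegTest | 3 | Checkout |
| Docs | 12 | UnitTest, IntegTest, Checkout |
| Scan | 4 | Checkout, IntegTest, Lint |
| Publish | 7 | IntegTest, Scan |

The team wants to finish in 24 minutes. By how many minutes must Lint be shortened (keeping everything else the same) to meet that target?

1

Current finish: 25 minutes; target: 24.
Lint is on every critical path, so each minute cut from Lint cuts the finish by one (this holds down to a finish of 24).
Need 25 − 24 = 1 minute off Lint → Lint becomes 5 minutes, finish becomes 24.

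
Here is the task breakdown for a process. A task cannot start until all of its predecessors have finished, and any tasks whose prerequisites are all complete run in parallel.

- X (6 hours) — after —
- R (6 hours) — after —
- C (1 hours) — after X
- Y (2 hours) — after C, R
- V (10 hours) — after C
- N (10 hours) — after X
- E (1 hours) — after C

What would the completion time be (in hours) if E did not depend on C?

17

With the dependency in place, X→C→V = 6+1+10 = 17 sets the finish at 17 hours.
Without C→E, E's earliest start moves from 7 to 0.
The longest chain is now X→C→V = 6+1+10 = 17, so the project takes 17 hours.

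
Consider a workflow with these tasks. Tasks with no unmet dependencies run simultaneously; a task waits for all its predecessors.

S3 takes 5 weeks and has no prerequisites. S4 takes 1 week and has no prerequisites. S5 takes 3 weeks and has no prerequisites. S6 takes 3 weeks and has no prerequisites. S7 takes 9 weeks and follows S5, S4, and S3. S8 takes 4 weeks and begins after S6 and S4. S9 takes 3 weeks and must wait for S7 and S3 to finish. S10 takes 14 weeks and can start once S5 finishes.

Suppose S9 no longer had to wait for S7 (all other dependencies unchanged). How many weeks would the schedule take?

17

With the dependency in place, S3→S7→S9 = 5+9+3 = 17 sets the finish at 17 weeks.
Without S7→S9, S9's earliest start moves from 14 to 5.
After: S5→S10 = 3+14 = 17 → 17 weeks.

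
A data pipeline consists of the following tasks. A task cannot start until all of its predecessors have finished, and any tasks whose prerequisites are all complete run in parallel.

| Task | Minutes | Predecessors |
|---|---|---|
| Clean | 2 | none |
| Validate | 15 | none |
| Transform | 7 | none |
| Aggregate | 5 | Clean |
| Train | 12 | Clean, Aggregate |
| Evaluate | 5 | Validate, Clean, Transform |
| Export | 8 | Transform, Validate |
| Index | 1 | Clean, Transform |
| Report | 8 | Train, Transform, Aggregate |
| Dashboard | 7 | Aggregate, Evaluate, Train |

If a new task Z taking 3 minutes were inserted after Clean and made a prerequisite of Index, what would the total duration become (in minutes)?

27

Originally the schedule takes 27 minutes.
With Z inserted, Index now waits for max(Clean, Transform, Z).
New critical path: Clean→Aggregate→Train→Report = 2+5+12+8 = 27 ⇒ 27 minutes.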